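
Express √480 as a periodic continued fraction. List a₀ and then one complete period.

[21; 1, 9, 1, 42]

a₀ = ⌊√480⌋ = 21.
With m₀=0, d₀=1 and mₖ₊₁ = dₖaₖ − mₖ, dₖ₊₁ = (n − mₖ₊₁²)/dₖ, aₖ₊₁ = ⌊(a₀+mₖ₊₁)/dₖ₊₁⌋:
  k=1: m=21, d=39, a=1
  k=2: m=18, d=4, a=9
  k=3: m=18, d=39, a=1
  k=4: m=21, d=1, a=42
d=1 and a=2a₀=42 at k=4, so the next step gives (m, d) = (21, 39) again — its k=1 value — and the period has length 4.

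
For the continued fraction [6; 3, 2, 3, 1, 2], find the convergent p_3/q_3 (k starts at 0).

Using pₖ = aₖpₖ₋₁ + pₖ₋₂, qₖ = aₖqₖ₋₁ + qₖ₋₂ (with p₋₁=1, p₋₂=0, q₋₁=0, q₋₂=1):
  k=0: a=6, p=6, q=1
  k=1: a=3, p=19, q=3
  k=2: a=2, p=44, q=7
  k=3: a=3, p=151, q=24

151/24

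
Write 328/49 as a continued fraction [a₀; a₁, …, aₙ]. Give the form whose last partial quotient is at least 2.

[6; 1, 2, 3, 1, 3]

328 = 6×49 + 34
49 = 1×34 + 15
34 = 2×15 + 4
15 = 3×4 + 3
4 = 1×3 + 1
3 = 3×1 + 0  (stop)
So 328/49 = [6; 1, 2, 3, 1, 3].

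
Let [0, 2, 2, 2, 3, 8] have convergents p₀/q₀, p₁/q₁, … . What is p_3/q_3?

5/12

Using pₖ = aₖpₖ₋₁ + pₖ₋₂, qₖ = aₖqₖ₋₁ + qₖ₋₂ (with p₋₁=1, p₋₂=0, q₋₁=0, q₋₂=1):
  k=0: a=0, p=0, q=1
  k=1: a=2, p=1, q=2
  k=2: a=2, p=2, q=5
  k=3: a=2, p=5, q=12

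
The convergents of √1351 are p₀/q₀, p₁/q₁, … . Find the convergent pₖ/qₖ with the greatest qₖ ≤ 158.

√1351 = [36; 1, 3, 10, 3, 1, 72, …] (period length 6).
Convergents:
  p_0/q_0 = 36/1
  p_1/q_1 = 37/1
  p_2/q_2 = 147/4
  p_3/q_3 = 1507/41
  p_4/q_4 = 4668/127
  p_5/q_5 = 6175/168
q_4 = 127 ≤ 158 < 168 = q_5, so the answer is 4668/127.

4668/127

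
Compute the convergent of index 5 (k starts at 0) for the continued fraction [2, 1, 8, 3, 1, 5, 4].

616/213

Using pₖ = aₖpₖ₋₁ + pₖ₋₂, qₖ = aₖqₖ₋₁ + qₖ₋₂ (with p₋₁=1, p₋₂=0, q₋₁=0, q₋₂=1):
  k=0: a=2, p=2, q=1
  k=1: a=1, p=3, q=1
  k=2: a=8, p=26, q=9
  k=3: a=3, p=81, q=28
  k=4: a=1, p=107, q=37
  k=5: a=5, p=616, q=213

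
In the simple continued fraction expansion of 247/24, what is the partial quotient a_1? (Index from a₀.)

247 = 10·24 + 7   →  a_0 = 10
24 = 3·7 + 3   →  a_1 = 3

3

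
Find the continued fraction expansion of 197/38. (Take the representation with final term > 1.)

[5; 5, 2, 3]

197 = 5×38 + 7
38 = 5×7 + 3
7 = 2×3 + 1
3 = 3×1 + 0  (stop)
So 197/38 = [5; 5, 2, 3].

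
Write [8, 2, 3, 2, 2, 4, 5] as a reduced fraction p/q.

7584/899

Using pₖ = aₖpₖ₋₁ + pₖ₋₂ and qₖ = aₖqₖ₋₁ + qₖ₋₂:
  k=0: a=8, p=8, q=1
  k=1: a=2, p=17, q=2
  k=2: a=3, p=59, q=7
  k=3: a=2, p=135, q=16
  k=4: a=2, p=329, q=39
  k=5: a=4, p=1451, q=172
  k=6: a=5, p=7584, q=899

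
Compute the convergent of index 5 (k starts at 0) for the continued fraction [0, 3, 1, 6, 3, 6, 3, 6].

Using pₖ = aₖpₖ₋₁ + pₖ₋₂, qₖ = aₖqₖ₋₁ + qₖ₋₂ (with p₋₁=1, p₋₂=0, q₋₁=0, q₋₂=1):
  k=0: a=0, p=0, q=1
  k=1: a=3, p=1, q=3
  k=2: a=1, p=1, q=4
  k=3: a=6, p=7, q=27
  k=4: a=3, p=22, q=85
  k=5: a=6, p=139, q=537

139/537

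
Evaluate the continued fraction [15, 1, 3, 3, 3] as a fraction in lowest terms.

Fold from the inside: start with 3/1.
  3 + 1/3 = 10/3
  3 + 3/10 = 33/10
  1 + 10/33 = 43/33
  15 + 33/43 = 678/43

678/43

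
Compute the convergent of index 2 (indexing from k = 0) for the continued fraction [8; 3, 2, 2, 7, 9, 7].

58/7

Using pₖ = aₖpₖ₋₁ + pₖ₋₂, qₖ = aₖqₖ₋₁ + qₖ₋₂ (with p₋₁=1, p₋₂=0, q₋₁=0, q₋₂=1):
  k=0: a=8, p=8, q=1
  k=1: a=3, p=25, q=3
  k=2: a=2, p=58, q=7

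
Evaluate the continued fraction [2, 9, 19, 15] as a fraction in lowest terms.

5464/2589

Fold from the inside: start with 15/1.
  19 + 1/15 = 286/15
  9 + 15/286 = 2589/286
  2 + 286/2589 = 5464/2589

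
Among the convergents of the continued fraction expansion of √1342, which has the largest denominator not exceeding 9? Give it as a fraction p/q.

293/8

√1342 = [36; 1, 1, 1, 2, 1, 1, 1, 72, …] (period length 8).
Convergents:
  p_0/q_0 = 36/1
  p_1/q_1 = 37/1
  p_2/q_2 = 73/2
  p_3/q_3 = 110/3
  p_4/q_4 = 293/8
  p_5/q_5 = 403/11
q_4 = 8 ≤ 9 < 11 = q_5, so the answer is 293/8.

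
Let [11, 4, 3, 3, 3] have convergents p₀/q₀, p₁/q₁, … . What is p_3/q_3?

Using pₖ = aₖpₖ₋₁ + pₖ₋₂, qₖ = aₖqₖ₋₁ + qₖ₋₂ (with p₋₁=1, p₋₂=0, q₋₁=0, q₋₂=1):
  k=0: a=11, p=11, q=1
  k=1: a=4, p=45, q=4
  k=2: a=3, p=146, q=13
  k=3: a=3, p=483, q=43

483/43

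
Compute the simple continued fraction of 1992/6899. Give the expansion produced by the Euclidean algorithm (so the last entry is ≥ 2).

1992 = 0×6899 + 1992
6899 = 3×1992 + 923
1992 = 2×923 + 146
923 = 6×146 + 47
146 = 3×47 + 5
47 = 9×5 + 2
5 = 2×2 + 1
2 = 2×1 + 0  (stop)
So 1992/6899 = [0; 3, 2, 6, 3, 9, 2, 2].

[0; 3, 2, 6, 3, 9, 2, 2]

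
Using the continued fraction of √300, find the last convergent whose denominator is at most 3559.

√300 = [17; 3, 8, 3, 34, …] (period length 4).
Convergents:
  p_0/q_0 = 17/1
  p_1/q_1 = 52/3
  p_2/q_2 = 433/25
  p_3/q_3 = 1351/78
  p_4/q_4 = 46367/2677
  p_5/q_5 = 140452/8109
q_4 = 2677 ≤ 3559 < 8109 = q_5, so the answer is 46367/2677.

46367/2677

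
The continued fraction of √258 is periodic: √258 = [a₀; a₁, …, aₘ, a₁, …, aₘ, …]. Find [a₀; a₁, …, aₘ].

a₀ = ⌊√258⌋ = 16.
With m₀=0, d₀=1 and mₖ₊₁ = dₖaₖ − mₖ, dₖ₊₁ = (n − mₖ₊₁²)/dₖ, aₖ₊₁ = ⌊(a₀+mₖ₊₁)/dₖ₊₁⌋:
  k=1: m=16, d=2, a=16
  k=2: m=16, d=1, a=32
d=1 and a=2a₀=32 at k=2, so the next step gives (m, d) = (16, 2) again — its k=1 value — and the period has length 2.

[16; 16, 32]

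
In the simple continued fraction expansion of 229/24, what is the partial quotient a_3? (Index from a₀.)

5

229 = 9·24 + 13   →  a_0 = 9
24 = 1·13 + 11   →  a_1 = 1
13 = 1·11 + 2   →  a_2 = 1
11 = 5·2 + 1   →  a_3 = 5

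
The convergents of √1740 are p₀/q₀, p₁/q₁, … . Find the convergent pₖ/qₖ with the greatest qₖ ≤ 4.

√1740 = [41; 1, 2, 2, 20, 2, 2, 1, 82, …] (period length 8).
Convergents:
  p_0/q_0 = 41/1
  p_1/q_1 = 42/1
  p_2/q_2 = 125/3
  p_3/q_3 = 292/7
q_2 = 3 ≤ 4 < 7 = q_3, so the answer is 125/3.

125/3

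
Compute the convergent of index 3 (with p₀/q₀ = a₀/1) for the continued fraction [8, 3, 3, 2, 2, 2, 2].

Using pₖ = aₖpₖ₋₁ + pₖ₋₂, qₖ = aₖqₖ₋₁ + qₖ₋₂ (with p₋₁=1, p₋₂=0, q₋₁=0, q₋₂=1):
  k=0: a=8, p=8, q=1
  k=1: a=3, p=25, q=3
  k=2: a=3, p=83, q=10
  k=3: a=2, p=191, q=23

191/23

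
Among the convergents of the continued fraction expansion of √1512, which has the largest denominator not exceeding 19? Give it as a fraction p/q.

√1512 = [38; 1, 7, 1, 1, 1, 7, 1, 76, …] (period length 8).
Convergents:
  p_0/q_0 = 38/1
  p_1/q_1 = 39/1
  p_2/q_2 = 311/8
  p_3/q_3 = 350/9
  p_4/q_4 = 661/17
  p_5/q_5 = 1011/26
q_4 = 17 ≤ 19 < 26 = q_5, so the answer is 661/17.

661/17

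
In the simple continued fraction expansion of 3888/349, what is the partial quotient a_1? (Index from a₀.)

7

3888 = 11·349 + 49   →  a_0 = 11
349 = 7·49 + 6   →  a_1 = 7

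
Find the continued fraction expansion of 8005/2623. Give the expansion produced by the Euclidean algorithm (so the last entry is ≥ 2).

8005 = 3*2623 + 136
2623 = 19*136 + 39
136 = 3*39 + 19
39 = 2*19 + 1
19 = 19*1 + 0  (stop)
So 8005/2623 = [3; 19, 3, 2, 19].

[3; 19, 3, 2, 19]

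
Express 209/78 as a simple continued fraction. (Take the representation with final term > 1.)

209 = 2*78 + 53
78 = 1*53 + 25
53 = 2*25 + 3
25 = 8*3 + 1
3 = 3*1 + 0  (stop)
So 209/78 = [2; 1, 2, 8, 3].

[2; 1, 2, 8, 3]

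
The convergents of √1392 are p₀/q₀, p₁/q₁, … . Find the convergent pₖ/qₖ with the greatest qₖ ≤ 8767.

116443/3121

√1392 = [37; 3, 4, 3, 74, …] (period length 4).
Convergents:
  p_0/q_0 = 37/1
  p_1/q_1 = 112/3
  p_2/q_2 = 485/13
  p_3/q_3 = 1567/42
  p_4/q_4 = 116443/3121
  p_5/q_5 = 350896/9405
q_4 = 3121 ≤ 8767 < 9405 = q_5, so the answer is 116443/3121.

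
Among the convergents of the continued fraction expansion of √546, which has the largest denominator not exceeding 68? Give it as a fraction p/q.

√546 = [23; 2, 1, 2, 1, 2, 46, …] (period length 6).
Convergents:
  p_0/q_0 = 23/1
  p_1/q_1 = 47/2
  p_2/q_2 = 70/3
  p_3/q_3 = 187/8
  p_4/q_4 = 257/11
  p_5/q_5 = 701/30
  p_6/q_6 = 32503/1391
q_5 = 30 ≤ 68 < 1391 = q_6, so the answer is 701/30.

701/30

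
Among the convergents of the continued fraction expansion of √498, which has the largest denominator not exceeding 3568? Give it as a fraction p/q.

56794/2545

√498 = [22; 3, 6, 22, 6, 3, 44, …] (period length 6).
Convergents:
  p_0/q_0 = 22/1
  p_1/q_1 = 67/3
  p_2/q_2 = 424/19
  p_3/q_3 = 9395/421
  p_4/q_4 = 56794/2545
  p_5/q_5 = 179777/8056
q_4 = 2545 ≤ 3568 < 8056 = q_5, so the answer is 56794/2545.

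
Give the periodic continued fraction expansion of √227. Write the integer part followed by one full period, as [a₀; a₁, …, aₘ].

[15; 15, 30]

a₀ = ⌊√227⌋ = 15.
With m₀=0, d₀=1 and mₖ₊₁ = dₖaₖ − mₖ, dₖ₊₁ = (n − mₖ₊₁²)/dₖ, aₖ₊₁ = ⌊(a₀+mₖ₊₁)/dₖ₊₁⌋:
  k=1: m=15, d=2, a=15
  k=2: m=15, d=1, a=30
d=1 and a=2a₀=30 at k=2, so the next step gives (m, d) = (15, 2) again — its k=1 value — and the period has length 2.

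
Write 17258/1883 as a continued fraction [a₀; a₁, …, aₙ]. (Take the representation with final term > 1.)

17258 = 9*1883 + 311
1883 = 6*311 + 17
311 = 18*17 + 5
17 = 3*5 + 2
5 = 2*2 + 1
2 = 2*1 + 0  (stop)
So 17258/1883 = [9; 6, 18, 3, 2, 2].

[9; 6, 18, 3, 2, 2]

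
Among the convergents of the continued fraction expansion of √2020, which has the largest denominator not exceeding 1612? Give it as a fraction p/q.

√2020 = [44; 1, 16, 1, 88, …] (period length 4).
Convergents:
  p_0/q_0 = 44/1
  p_1/q_1 = 45/1
  p_2/q_2 = 764/17
  p_3/q_3 = 809/18
  p_4/q_4 = 71956/1601
  p_5/q_5 = 72765/1619
q_4 = 1601 ≤ 1612 < 1619 = q_5, so the answer is 71956/1601.

71956/1601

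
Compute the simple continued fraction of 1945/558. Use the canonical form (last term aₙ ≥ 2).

1945 = 3·558 + 271
558 = 2·271 + 16
271 = 16·16 + 15
16 = 1·15 + 1
15 = 15·1 + 0  (stop)
So 1945/558 = [3; 2, 16, 1, 15].

[3; 2, 16, 1, 15]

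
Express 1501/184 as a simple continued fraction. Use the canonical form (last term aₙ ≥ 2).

1501 = 8·184 + 29
184 = 6·29 + 10
29 = 2·10 + 9
10 = 1·9 + 1
9 = 9·1 + 0  (stop)
So 1501/184 = [8; 6, 2, 1, 9].

[8; 6, 2, 1, 9]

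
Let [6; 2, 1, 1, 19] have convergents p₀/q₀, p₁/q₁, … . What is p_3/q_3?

32/5

Using pₖ = aₖpₖ₋₁ + pₖ₋₂, qₖ = aₖqₖ₋₁ + qₖ₋₂ (with p₋₁=1, p₋₂=0, q₋₁=0, q₋₂=1):
  k=0: a=6, p=6, q=1
  k=1: a=2, p=13, q=2
  k=2: a=1, p=19, q=3
  k=3: a=1, p=32, q=5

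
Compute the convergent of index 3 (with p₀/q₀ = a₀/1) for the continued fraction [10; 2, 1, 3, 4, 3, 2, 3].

114/11

Using pₖ = aₖpₖ₋₁ + pₖ₋₂, qₖ = aₖqₖ₋₁ + qₖ₋₂ (with p₋₁=1, p₋₂=0, q₋₁=0, q₋₂=1):
  k=0: a=10, p=10, q=1
  k=1: a=2, p=21, q=2
  k=2: a=1, p=31, q=3
  k=3: a=3, p=114, q=11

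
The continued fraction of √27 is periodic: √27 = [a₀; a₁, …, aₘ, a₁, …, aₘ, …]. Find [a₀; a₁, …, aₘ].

a₀ = ⌊√27⌋ = 5.
With m₀=0, d₀=1 and mₖ₊₁ = dₖaₖ − mₖ, dₖ₊₁ = (n − mₖ₊₁²)/dₖ, aₖ₊₁ = ⌊(a₀+mₖ₊₁)/dₖ₊₁⌋:
  k=1: m=5, d=2, a=5
  k=2: m=5, d=1, a=10
d=1 and a=2a₀=10 at k=2, so the next step gives (m, d) = (5, 2) again — its k=1 value — and the period has length 2.

[5; 5, 10]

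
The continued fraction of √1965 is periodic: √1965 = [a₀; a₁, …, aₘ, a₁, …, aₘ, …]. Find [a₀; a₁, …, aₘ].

a₀ = ⌊√1965⌋ = 44.
With m₀=0, d₀=1 and mₖ₊₁ = dₖaₖ − mₖ, dₖ₊₁ = (n − mₖ₊₁²)/dₖ, aₖ₊₁ = ⌊(a₀+mₖ₊₁)/dₖ₊₁⌋:
  k=1: m=44, d=29, a=3
  k=2: m=43, d=4, a=21
  k=3: m=41, d=71, a=1
  k=4: m=30, d=15, a=4
  k=5: m=30, d=71, a=1
  k=6: m=41, d=4, a=21
  k=7: m=43, d=29, a=3
  k=8: m=44, d=1, a=88
d=1 and a=2a₀=88 at k=8, so the next step gives (m, d) = (44, 29) again — its k=1 value — and the period has length 8.

[44; 3, 21, 1, 4, 1, 21, 3, 88]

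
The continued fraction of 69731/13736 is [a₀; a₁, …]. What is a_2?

14

69731 = 5·13736 + 1051   →  a_0 = 5
13736 = 13·1051 + 73   →  a_1 = 13
1051 = 14·73 + 29   →  a_2 = 14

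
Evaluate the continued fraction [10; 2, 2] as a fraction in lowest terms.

Using pₖ = aₖpₖ₋₁ + pₖ₋₂ and qₖ = aₖqₖ₋₁ + qₖ₋₂:
  k=0: a=10, p=10, q=1
  k=1: a=2, p=21, q=2
  k=2: a=2, p=52, q=5

52/5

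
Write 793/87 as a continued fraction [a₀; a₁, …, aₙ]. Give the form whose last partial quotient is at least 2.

793 = 9×87 + 10
87 = 8×10 + 7
10 = 1×7 + 3
7 = 2×3 + 1
3 = 3×1 + 0  (stop)
So 793/87 = [9; 8, 1, 2, 3].

[9; 8, 1, 2, 3]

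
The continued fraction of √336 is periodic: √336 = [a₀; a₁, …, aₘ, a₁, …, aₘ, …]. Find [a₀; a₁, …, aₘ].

[18; 3, 36]

a₀ = ⌊√336⌋ = 18.
With m₀=0, d₀=1 and mₖ₊₁ = dₖaₖ − mₖ, dₖ₊₁ = (n − mₖ₊₁²)/dₖ, aₖ₊₁ = ⌊(a₀+mₖ₊₁)/dₖ₊₁⌋:
  k=1: m=18, d=12, a=3
  k=2: m=18, d=1, a=36
d=1 and a=2a₀=36 at k=2, so the next step gives (m, d) = (18, 12) again — its k=1 value — and the period has length 2.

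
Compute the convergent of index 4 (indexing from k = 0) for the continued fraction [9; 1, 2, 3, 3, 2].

Using pₖ = aₖpₖ₋₁ + pₖ₋₂, qₖ = aₖqₖ₋₁ + qₖ₋₂ (with p₋₁=1, p₋₂=0, q₋₁=0, q₋₂=1):
  k=0: a=9, p=9, q=1
  k=1: a=1, p=10, q=1
  k=2: a=2, p=29, q=3
  k=3: a=3, p=97, q=10
  k=4: a=3, p=320, q=33

320/33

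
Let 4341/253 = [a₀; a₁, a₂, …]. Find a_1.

6

4341 = 17·253 + 40   →  a_0 = 17
253 = 6·40 + 13   →  a_1 = 6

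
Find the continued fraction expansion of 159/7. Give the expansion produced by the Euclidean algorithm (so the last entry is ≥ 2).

159 = 22·7 + 5
7 = 1·5 + 2
5 = 2·2 + 1
2 = 2·1 + 0  (stop)
So 159/7 = [22; 1, 2, 2].

[22; 1, 2, 2]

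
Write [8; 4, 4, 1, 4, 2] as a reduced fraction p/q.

Using pₖ = aₖpₖ₋₁ + pₖ₋₂ and qₖ = aₖqₖ₋₁ + qₖ₋₂:
  k=0: a=8, p=8, q=1
  k=1: a=4, p=33, q=4
  k=2: a=4, p=140, q=17
  k=3: a=1, p=173, q=21
  k=4: a=4, p=832, q=101
  k=5: a=2, p=1837, q=223

1837/223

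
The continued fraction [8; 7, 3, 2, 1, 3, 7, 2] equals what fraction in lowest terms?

Fold from the inside: start with 2/1.
  7 + 1/2 = 15/2
  3 + 2/15 = 47/15
  1 + 15/47 = 62/47
  2 + 47/62 = 171/62
  3 + 62/171 = 575/171
  7 + 171/575 = 4196/575
  8 + 575/4196 = 34143/4196

34143/4196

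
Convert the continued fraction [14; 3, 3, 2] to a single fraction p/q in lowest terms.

Fold from the inside: start with 2/1.
  3 + 1/2 = 7/2
  3 + 2/7 = 23/7
  14 + 7/23 = 329/23

329/23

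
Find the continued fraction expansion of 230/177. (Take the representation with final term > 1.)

[1; 3, 2, 1, 17]

230 = 1·177 + 53
177 = 3·53 + 18
53 = 2·18 + 17
18 = 1·17 + 1
17 = 17·1 + 0  (stop)
So 230/177 = [1; 3, 2, 1, 17].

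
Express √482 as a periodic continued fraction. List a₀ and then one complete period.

a₀ = ⌊√482⌋ = 21.
With m₀=0, d₀=1 and mₖ₊₁ = dₖaₖ − mₖ, dₖ₊₁ = (n − mₖ₊₁²)/dₖ, aₖ₊₁ = ⌊(a₀+mₖ₊₁)/dₖ₊₁⌋:
  k=1: m=21, d=41, a=1
  k=2: m=20, d=2, a=20
  k=3: m=20, d=41, a=1
  k=4: m=21, d=1, a=42
d=1 and a=2a₀=42 at k=4, so the next step gives (m, d) = (21, 41) again — its k=1 value — and the period has length 4.

[21; 1, 20, 1, 42]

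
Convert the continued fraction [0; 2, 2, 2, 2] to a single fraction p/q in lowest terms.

Using pₖ = aₖpₖ₋₁ + pₖ₋₂ and qₖ = aₖqₖ₋₁ + qₖ₋₂:
  k=0: a=0, p=0, q=1
  k=1: a=2, p=1, q=2
  k=2: a=2, p=2, q=5
  k=3: a=2, p=5, q=12
  k=4: a=2, p=12, q=29

12/29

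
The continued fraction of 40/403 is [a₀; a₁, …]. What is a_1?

10

40 = 0·403 + 40   →  a_0 = 0
403 = 10·40 + 3   →  a_1 = 10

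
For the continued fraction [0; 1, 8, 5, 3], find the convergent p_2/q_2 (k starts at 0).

8/9

Using pₖ = aₖpₖ₋₁ + pₖ₋₂, qₖ = aₖqₖ₋₁ + qₖ₋₂ (with p₋₁=1, p₋₂=0, q₋₁=0, q₋₂=1):
  k=0: a=0, p=0, q=1
  k=1: a=1, p=1, q=1
  k=2: a=8, p=8, q=9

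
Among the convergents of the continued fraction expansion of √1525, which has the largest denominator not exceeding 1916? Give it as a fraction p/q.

29718/761

√1525 = [39; 19, 1, 1, 19, 78, …] (period length 5).
Convergents:
  p_0/q_0 = 39/1
  p_1/q_1 = 742/19
  p_2/q_2 = 781/20
  p_3/q_3 = 1523/39
  p_4/q_4 = 29718/761
  p_5/q_5 = 2319527/59397
q_4 = 761 ≤ 1916 < 59397 = q_5, so the answer is 29718/761.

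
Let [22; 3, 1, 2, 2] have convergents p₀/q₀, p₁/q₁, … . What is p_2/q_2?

89/4

Using pₖ = aₖpₖ₋₁ + pₖ₋₂, qₖ = aₖqₖ₋₁ + qₖ₋₂ (with p₋₁=1, p₋₂=0, q₋₁=0, q₋₂=1):
  k=0: a=22, p=22, q=1
  k=1: a=3, p=67, q=3
  k=2: a=1, p=89, q=4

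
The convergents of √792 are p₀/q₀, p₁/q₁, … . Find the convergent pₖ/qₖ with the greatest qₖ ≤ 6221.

77617/2758

√792 = [28; 7, 56, …] (period length 2).
Convergents:
  p_0/q_0 = 28/1
  p_1/q_1 = 197/7
  p_2/q_2 = 11060/393
  p_3/q_3 = 77617/2758
  p_4/q_4 = 4357612/154841
q_3 = 2758 ≤ 6221 < 154841 = q_4, so the answer is 77617/2758.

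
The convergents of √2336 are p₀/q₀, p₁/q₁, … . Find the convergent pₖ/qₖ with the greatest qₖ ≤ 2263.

√2336 = [48; 3, 96, …] (period length 2).
Convergents:
  p_0/q_0 = 48/1
  p_1/q_1 = 145/3
  p_2/q_2 = 13968/289
  p_3/q_3 = 42049/870
  p_4/q_4 = 4050672/83809
q_3 = 870 ≤ 2263 < 83809 = q_4, so the answer is 42049/870.

42049/870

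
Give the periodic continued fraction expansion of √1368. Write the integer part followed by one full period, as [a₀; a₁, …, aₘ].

[36; 1, 72]

a₀ = ⌊√1368⌋ = 36.
With m₀=0, d₀=1 and mₖ₊₁ = dₖaₖ − mₖ, dₖ₊₁ = (n − mₖ₊₁²)/dₖ, aₖ₊₁ = ⌊(a₀+mₖ₊₁)/dₖ₊₁⌋:
  k=1: m=36, d=72, a=1
  k=2: m=36, d=1, a=72
d=1 and a=2a₀=72 at k=2, so the next step gives (m, d) = (36, 72) again — its k=1 value — and the period has length 2.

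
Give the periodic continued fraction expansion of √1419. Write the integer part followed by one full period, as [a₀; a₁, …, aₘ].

[37; 1, 2, 37, 2, 1, 74]

a₀ = ⌊√1419⌋ = 37.
With m₀=0, d₀=1 and mₖ₊₁ = dₖaₖ − mₖ, dₖ₊₁ = (n − mₖ₊₁²)/dₖ, aₖ₊₁ = ⌊(a₀+mₖ₊₁)/dₖ₊₁⌋:
  k=1: m=37, d=50, a=1
  k=2: m=13, d=25, a=2
  k=3: m=37, d=2, a=37
  k=4: m=37, d=25, a=2
  k=5: m=13, d=50, a=1
  k=6: m=37, d=1, a=74
d=1 and a=2a₀=74 at k=6, so the next step gives (m, d) = (37, 50) again — its k=1 value — and the period has length 6.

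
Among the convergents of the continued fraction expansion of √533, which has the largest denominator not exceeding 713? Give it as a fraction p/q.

6118/265

√533 = [23; 11, 1, 1, 11, 46, …] (period length 5).
Convergents:
  p_0/q_0 = 23/1
  p_1/q_1 = 254/11
  p_2/q_2 = 277/12
  p_3/q_3 = 531/23
  p_4/q_4 = 6118/265
  p_5/q_5 = 281959/12213
q_4 = 265 ≤ 713 < 12213 = q_5, so the answer is 6118/265.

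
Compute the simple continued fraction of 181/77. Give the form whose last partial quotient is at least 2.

[2; 2, 1, 5, 1, 3]

181 = 2*77 + 27
77 = 2*27 + 23
27 = 1*23 + 4
23 = 5*4 + 3
4 = 1*3 + 1
3 = 3*1 + 0  (stop)
So 181/77 = [2; 2, 1, 5, 1, 3].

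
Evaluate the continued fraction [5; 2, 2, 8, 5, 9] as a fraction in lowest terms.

Using pₖ = aₖpₖ₋₁ + pₖ₋₂ and qₖ = aₖqₖ₋₁ + qₖ₋₂:
  k=0: a=5, p=5, q=1
  k=1: a=2, p=11, q=2
  k=2: a=2, p=27, q=5
  k=3: a=8, p=227, q=42
  k=4: a=5, p=1162, q=215
  k=5: a=9, p=10685, q=1977

10685/1977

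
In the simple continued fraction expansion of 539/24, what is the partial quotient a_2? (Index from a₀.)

539 = 22·24 + 11   →  a_0 = 22
24 = 2·11 + 2   →  a_1 = 2
11 = 5·2 + 1   →  a_2 = 5

5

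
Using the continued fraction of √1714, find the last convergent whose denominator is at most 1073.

√1714 = [41; 2, 2, 82, …] (period length 3).
Convergents:
  p_0/q_0 = 41/1
  p_1/q_1 = 83/2
  p_2/q_2 = 207/5
  p_3/q_3 = 17057/412
  p_4/q_4 = 34321/829
  p_5/q_5 = 85699/2070
q_4 = 829 ≤ 1073 < 2070 = q_5, so the answer is 34321/829.

34321/829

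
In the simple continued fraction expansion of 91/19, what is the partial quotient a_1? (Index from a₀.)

91 = 4·19 + 15   →  a_0 = 4
19 = 1·15 + 4   →  a_1 = 1

1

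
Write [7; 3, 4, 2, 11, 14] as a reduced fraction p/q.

34190/4677

Fold from the inside: start with 14/1.
  11 + 1/14 = 155/14
  2 + 14/155 = 324/155
  4 + 155/324 = 1451/324
  3 + 324/1451 = 4677/1451
  7 + 1451/4677 = 34190/4677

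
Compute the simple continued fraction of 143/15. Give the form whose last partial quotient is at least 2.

143 = 9·15 + 8
15 = 1·8 + 7
8 = 1·7 + 1
7 = 7·1 + 0  (stop)
So 143/15 = [9; 1, 1, 7].

[9; 1, 1, 7]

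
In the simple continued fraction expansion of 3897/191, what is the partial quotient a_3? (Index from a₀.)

3897 = 20·191 + 77   →  a_0 = 20
191 = 2·77 + 37   →  a_1 = 2
77 = 2·37 + 3   →  a_2 = 2
37 = 12·3 + 1   →  a_3 = 12

12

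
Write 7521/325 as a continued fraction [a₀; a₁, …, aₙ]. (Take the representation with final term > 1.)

7521 = 23·325 + 46
325 = 7·46 + 3
46 = 15·3 + 1
3 = 3·1 + 0  (stop)
So 7521/325 = [23; 7, 15, 3].

[23; 7, 15, 3]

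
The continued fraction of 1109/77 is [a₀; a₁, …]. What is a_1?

1109 = 14·77 + 31   →  a_0 = 14
77 = 2·31 + 15   →  a_1 = 2

2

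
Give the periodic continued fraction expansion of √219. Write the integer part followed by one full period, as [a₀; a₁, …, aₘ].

a₀ = ⌊√219⌋ = 14.
With m₀=0, d₀=1 and mₖ₊₁ = dₖaₖ − mₖ, dₖ₊₁ = (n − mₖ₊₁²)/dₖ, aₖ₊₁ = ⌊(a₀+mₖ₊₁)/dₖ₊₁⌋:
  k=1: m=14, d=23, a=1
  k=2: m=9, d=6, a=3
  k=3: m=9, d=23, a=1
  k=4: m=14, d=1, a=28
d=1 and a=2a₀=28 at k=4, so the next step gives (m, d) = (14, 23) again — its k=1 value — and the period has length 4.

[14; 1, 3, 1, 28]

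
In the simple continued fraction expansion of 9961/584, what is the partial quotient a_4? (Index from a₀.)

9961 = 17·584 + 33   →  a_0 = 17
584 = 17·33 + 23   →  a_1 = 17
33 = 1·23 + 10   →  a_2 = 1
23 = 2·10 + 3   →  a_3 = 2
10 = 3·3 + 1   →  a_4 = 3

3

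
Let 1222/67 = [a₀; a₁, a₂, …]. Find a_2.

5

1222 = 18·67 + 16   →  a_0 = 18
67 = 4·16 + 3   →  a_1 = 4
16 = 5·3 + 1   →  a_2 = 5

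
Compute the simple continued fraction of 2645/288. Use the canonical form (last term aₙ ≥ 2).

2645 = 9*288 + 53
288 = 5*53 + 23
53 = 2*23 + 7
23 = 3*7 + 2
7 = 3*2 + 1
2 = 2*1 + 0  (stop)
So 2645/288 = [9; 5, 2, 3, 3, 2].

[9; 5, 2, 3, 3, 2]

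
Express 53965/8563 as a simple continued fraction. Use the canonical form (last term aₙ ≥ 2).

[6; 3, 3, 4, 2, 3, 8, 3]

53965 = 6*8563 + 2587
8563 = 3*2587 + 802
2587 = 3*802 + 181
802 = 4*181 + 78
181 = 2*78 + 25
78 = 3*25 + 3
25 = 8*3 + 1
3 = 3*1 + 0  (stop)
So 53965/8563 = [6; 3, 3, 4, 2, 3, 8, 3].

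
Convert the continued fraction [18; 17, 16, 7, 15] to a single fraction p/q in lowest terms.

Fold from the inside: start with 15/1.
  7 + 1/15 = 106/15
  16 + 15/106 = 1711/106
  17 + 106/1711 = 29193/1711
  18 + 1711/29193 = 527185/29193

527185/29193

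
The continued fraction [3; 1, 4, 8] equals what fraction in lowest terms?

156/41

Fold from the inside: start with 8/1.
  4 + 1/8 = 33/8
  1 + 8/33 = 41/33
  3 + 33/41 = 156/41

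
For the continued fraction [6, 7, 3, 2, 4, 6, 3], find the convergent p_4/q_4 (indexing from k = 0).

1387/226

Using pₖ = aₖpₖ₋₁ + pₖ₋₂, qₖ = aₖqₖ₋₁ + qₖ₋₂ (with p₋₁=1, p₋₂=0, q₋₁=0, q₋₂=1):
  k=0: a=6, p=6, q=1
  k=1: a=7, p=43, q=7
  k=2: a=3, p=135, q=22
  k=3: a=2, p=313, q=51
  k=4: a=4, p=1387, q=226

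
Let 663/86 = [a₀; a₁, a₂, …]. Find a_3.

2

663 = 7·86 + 61   →  a_0 = 7
86 = 1·61 + 25   →  a_1 = 1
61 = 2·25 + 11   →  a_2 = 2
25 = 2·11 + 3   →  a_3 = 2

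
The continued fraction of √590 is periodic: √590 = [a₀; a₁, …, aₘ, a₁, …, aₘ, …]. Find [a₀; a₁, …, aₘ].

a₀ = ⌊√590⌋ = 24.

[24; 3, 2, 4, 2, 3, 48]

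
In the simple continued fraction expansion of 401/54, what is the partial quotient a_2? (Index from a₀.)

2

401 = 7·54 + 23   →  a_0 = 7
54 = 2·23 + 8   →  a_1 = 2
23 = 2·8 + 7   →  a_2 = 2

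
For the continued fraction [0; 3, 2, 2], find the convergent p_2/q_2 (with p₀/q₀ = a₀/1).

Using pₖ = aₖpₖ₋₁ + pₖ₋₂, qₖ = aₖqₖ₋₁ + qₖ₋₂ (with p₋₁=1, p₋₂=0, q₋₁=0, q₋₂=1):
  k=0: a=0, p=0, q=1
  k=1: a=3, p=1, q=3
  k=2: a=2, p=2, q=7

2/7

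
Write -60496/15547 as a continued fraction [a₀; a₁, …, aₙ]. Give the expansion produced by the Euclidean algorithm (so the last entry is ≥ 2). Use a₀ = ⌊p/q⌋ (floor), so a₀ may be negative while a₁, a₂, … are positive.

[-4; 9, 5, 3, 3, 2, 6, 2]

-60496 = -4*15547 + 1692
15547 = 9*1692 + 319
1692 = 5*319 + 97
319 = 3*97 + 28
97 = 3*28 + 13
28 = 2*13 + 2
13 = 6*2 + 1
2 = 2*1 + 0  (stop)
So -60496/15547 = [-4; 9, 5, 3, 3, 2, 6, 2].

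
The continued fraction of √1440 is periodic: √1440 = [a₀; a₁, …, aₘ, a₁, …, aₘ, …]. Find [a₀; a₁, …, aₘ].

a₀ = ⌊√1440⌋ = 37.
With m₀=0, d₀=1 and mₖ₊₁ = dₖaₖ − mₖ, dₖ₊₁ = (n − mₖ₊₁²)/dₖ, aₖ₊₁ = ⌊(a₀+mₖ₊₁)/dₖ₊₁⌋:
  k=1: m=37, d=71, a=1
  k=2: m=34, d=4, a=17
  k=3: m=34, d=71, a=1
  k=4: m=37, d=1, a=74
d=1 and a=2a₀=74 at k=4, so the next step gives (m, d) = (37, 71) again — its k=1 value — and the period has length 4.

[37; 1, 17, 1, 74]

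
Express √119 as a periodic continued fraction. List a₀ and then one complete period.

a₀ = ⌊√119⌋ = 10.
With m₀=0, d₀=1 and mₖ₊₁ = dₖaₖ − mₖ, dₖ₊₁ = (n − mₖ₊₁²)/dₖ, aₖ₊₁ = ⌊(a₀+mₖ₊₁)/dₖ₊₁⌋:
  k=1: m=10, d=19, a=1
  k=2: m=9, d=2, a=9
  k=3: m=9, d=19, a=1
  k=4: m=10, d=1, a=20
d=1 and a=2a₀=20 at k=4, so the next step gives (m, d) = (10, 19) again — its k=1 value — and the period has length 4.

[10; 1, 9, 1, 20]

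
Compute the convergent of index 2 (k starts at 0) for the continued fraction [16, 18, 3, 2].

Using pₖ = aₖpₖ₋₁ + pₖ₋₂, qₖ = aₖqₖ₋₁ + qₖ₋₂ (with p₋₁=1, p₋₂=0, q₋₁=0, q₋₂=1):
  k=0: a=16, p=16, q=1
  k=1: a=18, p=289, q=18
  k=2: a=3, p=883, q=55

883/55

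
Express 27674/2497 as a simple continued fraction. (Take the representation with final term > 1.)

[11; 12, 15, 1, 12]

27674 = 11*2497 + 207
2497 = 12*207 + 13
207 = 15*13 + 12
13 = 1*12 + 1
12 = 12*1 + 0  (stop)
So 27674/2497 = [11; 12, 15, 1, 12].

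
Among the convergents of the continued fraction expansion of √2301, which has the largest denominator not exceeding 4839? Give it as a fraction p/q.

147312/3071

√2301 = [47; 1, 30, 1, 94, …] (period length 4).
Convergents:
  p_0/q_0 = 47/1
  p_1/q_1 = 48/1
  p_2/q_2 = 1487/31
  p_3/q_3 = 1535/32
  p_4/q_4 = 145777/3039
  p_5/q_5 = 147312/3071
  p_6/q_6 = 4565137/95169
q_5 = 3071 ≤ 4839 < 95169 = q_6, so the answer is 147312/3071.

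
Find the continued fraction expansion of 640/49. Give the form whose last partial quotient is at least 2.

640 = 13*49 + 3
49 = 16*3 + 1
3 = 3*1 + 0  (stop)
So 640/49 = [13; 16, 3].

[13; 16, 3]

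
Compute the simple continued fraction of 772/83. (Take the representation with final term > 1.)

772 = 9×83 + 25
83 = 3×25 + 8
25 = 3×8 + 1
8 = 8×1 + 0  (stop)
So 772/83 = [9; 3, 3, 8].

[9; 3, 3, 8]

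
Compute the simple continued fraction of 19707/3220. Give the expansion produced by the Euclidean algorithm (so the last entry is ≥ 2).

19707 = 6*3220 + 387
3220 = 8*387 + 124
387 = 3*124 + 15
124 = 8*15 + 4
15 = 3*4 + 3
4 = 1*3 + 1
3 = 3*1 + 0  (stop)
So 19707/3220 = [6; 8, 3, 8, 3, 1, 3].

[6; 8, 3, 8, 3, 1, 3]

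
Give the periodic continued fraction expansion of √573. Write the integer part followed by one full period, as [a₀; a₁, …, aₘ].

[23; 1, 14, 1, 46]

a₀ = ⌊√573⌋ = 23.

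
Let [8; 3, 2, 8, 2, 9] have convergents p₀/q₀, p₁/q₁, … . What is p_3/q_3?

Using pₖ = aₖpₖ₋₁ + pₖ₋₂, qₖ = aₖqₖ₋₁ + qₖ₋₂ (with p₋₁=1, p₋₂=0, q₋₁=0, q₋₂=1):
  k=0: a=8, p=8, q=1
  k=1: a=3, p=25, q=3
  k=2: a=2, p=58, q=7
  k=3: a=8, p=489, q=59

489/59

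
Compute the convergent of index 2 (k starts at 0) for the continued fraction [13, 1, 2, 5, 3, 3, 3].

Using pₖ = aₖpₖ₋₁ + pₖ₋₂, qₖ = aₖqₖ₋₁ + qₖ₋₂ (with p₋₁=1, p₋₂=0, q₋₁=0, q₋₂=1):
  k=0: a=13, p=13, q=1
  k=1: a=1, p=14, q=1
  k=2: a=2, p=41, q=3

41/3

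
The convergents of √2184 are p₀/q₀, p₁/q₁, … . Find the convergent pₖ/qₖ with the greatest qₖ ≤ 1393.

√2184 = [46; 1, 2, 1, 2, 1, 92, …] (period length 6).
Convergents:
  p_0/q_0 = 46/1
  p_1/q_1 = 47/1
  p_2/q_2 = 140/3
  p_3/q_3 = 187/4
  p_4/q_4 = 514/11
  p_5/q_5 = 701/15
  p_6/q_6 = 65006/1391
  p_7/q_7 = 65707/1406
q_6 = 1391 ≤ 1393 < 1406 = q_7, so the answer is 65006/1391.

65006/1391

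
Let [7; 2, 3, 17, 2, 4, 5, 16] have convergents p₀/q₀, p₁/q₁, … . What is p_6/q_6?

43345/5834

Using pₖ = aₖpₖ₋₁ + pₖ₋₂, qₖ = aₖqₖ₋₁ + qₖ₋₂ (with p₋₁=1, p₋₂=0, q₋₁=0, q₋₂=1):
  k=0: a=7, p=7, q=1
  k=1: a=2, p=15, q=2
  k=2: a=3, p=52, q=7
  k=3: a=17, p=899, q=121
  k=4: a=2, p=1850, q=249
  k=5: a=4, p=8299, q=1117
  k=6: a=5, p=43345, q=5834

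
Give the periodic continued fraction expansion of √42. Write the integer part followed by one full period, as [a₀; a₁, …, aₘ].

a₀ = ⌊√42⌋ = 6.
With m₀=0, d₀=1 and mₖ₊₁ = dₖaₖ − mₖ, dₖ₊₁ = (n − mₖ₊₁²)/dₖ, aₖ₊₁ = ⌊(a₀+mₖ₊₁)/dₖ₊₁⌋:
  k=1: m=6, d=6, a=2
  k=2: m=6, d=1, a=12
d=1 and a=2a₀=12 at k=2, so the next step gives (m, d) = (6, 6) again — its k=1 value — and the period has length 2.

[6; 2, 12]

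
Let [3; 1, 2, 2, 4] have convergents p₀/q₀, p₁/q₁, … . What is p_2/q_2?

11/3

Using pₖ = aₖpₖ₋₁ + pₖ₋₂, qₖ = aₖqₖ₋₁ + qₖ₋₂ (with p₋₁=1, p₋₂=0, q₋₁=0, q₋₂=1):
  k=0: a=3, p=3, q=1
  k=1: a=1, p=4, q=1
  k=2: a=2, p=11, q=3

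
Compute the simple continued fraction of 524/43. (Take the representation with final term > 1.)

524 = 12*43 + 8
43 = 5*8 + 3
8 = 2*3 + 2
3 = 1*2 + 1
2 = 2*1 + 0  (stop)
So 524/43 = [12; 5, 2, 1, 2].

[12; 5, 2, 1, 2]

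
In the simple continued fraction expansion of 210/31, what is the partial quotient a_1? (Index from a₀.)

1

210 = 6·31 + 24   →  a_0 = 6
31 = 1·24 + 7   →  a_1 = 1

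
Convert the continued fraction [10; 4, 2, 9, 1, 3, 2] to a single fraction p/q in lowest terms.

8465/828

Fold from the inside: start with 2/1.
  3 + 1/2 = 7/2
  1 + 2/7 = 9/7
  9 + 7/9 = 88/9
  2 + 9/88 = 185/88
  4 + 88/185 = 828/185
  10 + 185/828 = 8465/828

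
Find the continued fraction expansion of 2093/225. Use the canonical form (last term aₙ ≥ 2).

2093 = 9*225 + 68
225 = 3*68 + 21
68 = 3*21 + 5
21 = 4*5 + 1
5 = 5*1 + 0  (stop)
So 2093/225 = [9; 3, 3, 4, 5].

[9; 3, 3, 4, 5]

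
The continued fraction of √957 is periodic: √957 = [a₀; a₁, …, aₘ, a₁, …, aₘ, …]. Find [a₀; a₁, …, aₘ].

[30; 1, 14, 2, 14, 1, 60]

a₀ = ⌊√957⌋ = 30.
With m₀=0, d₀=1 and mₖ₊₁ = dₖaₖ − mₖ, dₖ₊₁ = (n − mₖ₊₁²)/dₖ, aₖ₊₁ = ⌊(a₀+mₖ₊₁)/dₖ₊₁⌋:
  k=1: m=30, d=57, a=1
  k=2: m=27, d=4, a=14
  k=3: m=29, d=29, a=2
  k=4: m=29, d=4, a=14
  k=5: m=27, d=57, a=1
  k=6: m=30, d=1, a=60
d=1 and a=2a₀=60 at k=6, so the next step gives (m, d) = (30, 57) again — its k=1 value — and the period has length 6.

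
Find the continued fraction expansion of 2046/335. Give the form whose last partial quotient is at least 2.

2046 = 6·335 + 36
335 = 9·36 + 11
36 = 3·11 + 3
11 = 3·3 + 2
3 = 1·2 + 1
2 = 2·1 + 0  (stop)
So 2046/335 = [6; 9, 3, 3, 1, 2].

[6; 9, 3, 3, 1, 2]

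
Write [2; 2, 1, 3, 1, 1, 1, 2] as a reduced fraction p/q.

Fold from the inside: start with 2/1.
  1 + 1/2 = 3/2
  1 + 2/3 = 5/3
  1 + 3/5 = 8/5
  3 + 5/8 = 29/8
  1 + 8/29 = 37/29
  2 + 29/37 = 103/37
  2 + 37/103 = 243/103

243/103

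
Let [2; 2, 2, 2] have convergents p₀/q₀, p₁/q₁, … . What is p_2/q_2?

12/5

Using pₖ = aₖpₖ₋₁ + pₖ₋₂, qₖ = aₖqₖ₋₁ + qₖ₋₂ (with p₋₁=1, p₋₂=0, q₋₁=0, q₋₂=1):
  k=0: a=2, p=2, q=1
  k=1: a=2, p=5, q=2
  k=2: a=2, p=12, q=5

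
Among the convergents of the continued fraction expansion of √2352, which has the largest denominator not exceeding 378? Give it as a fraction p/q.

√2352 = [48; 2, 96, …] (period length 2).
Convergents:
  p_0/q_0 = 48/1
  p_1/q_1 = 97/2
  p_2/q_2 = 9360/193
  p_3/q_3 = 18817/388
q_2 = 193 ≤ 378 < 388 = q_3, so the answer is 9360/193.

9360/193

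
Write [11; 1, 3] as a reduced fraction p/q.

Fold from the inside: start with 3/1.
  1 + 1/3 = 4/3
  11 + 3/4 = 47/4

47/4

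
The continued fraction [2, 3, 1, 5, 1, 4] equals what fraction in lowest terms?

296/131

Fold from the inside: start with 4/1.
  1 + 1/4 = 5/4
  5 + 4/5 = 29/5
  1 + 5/29 = 34/29
  3 + 29/34 = 131/34
  2 + 34/131 = 296/131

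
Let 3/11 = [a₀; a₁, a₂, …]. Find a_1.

3

3 = 0·11 + 3   →  a_0 = 0
11 = 3·3 + 2   →  a_1 = 3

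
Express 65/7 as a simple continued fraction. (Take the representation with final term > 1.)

65 = 9*7 + 2
7 = 3*2 + 1
2 = 2*1 + 0  (stop)
So 65/7 = [9; 3, 2].

[9; 3, 2]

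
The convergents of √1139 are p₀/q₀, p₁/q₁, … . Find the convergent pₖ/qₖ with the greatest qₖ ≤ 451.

9146/271

√1139 = [33; 1, 2, 1, 66, …] (period length 4).
Convergents:
  p_0/q_0 = 33/1
  p_1/q_1 = 34/1
  p_2/q_2 = 101/3
  p_3/q_3 = 135/4
  p_4/q_4 = 9011/267
  p_5/q_5 = 9146/271
  p_6/q_6 = 27303/809
q_5 = 271 ≤ 451 < 809 = q_6, so the answer is 9146/271.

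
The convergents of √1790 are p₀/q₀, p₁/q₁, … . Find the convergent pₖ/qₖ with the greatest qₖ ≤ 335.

√1790 = [42; 3, 4, 8, 4, 3, 84, …] (period length 6).
Convergents:
  p_0/q_0 = 42/1
  p_1/q_1 = 127/3
  p_2/q_2 = 550/13
  p_3/q_3 = 4527/107
  p_4/q_4 = 18658/441
q_3 = 107 ≤ 335 < 441 = q_4, so the answer is 4527/107.

4527/107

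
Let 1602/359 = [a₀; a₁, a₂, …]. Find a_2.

6

1602 = 4·359 + 166   →  a_0 = 4
359 = 2·166 + 27   →  a_1 = 2
166 = 6·27 + 4   →  a_2 = 6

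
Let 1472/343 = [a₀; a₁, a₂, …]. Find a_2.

2

1472 = 4·343 + 100   →  a_0 = 4
343 = 3·100 + 43   →  a_1 = 3
100 = 2·43 + 14   →  a_2 = 2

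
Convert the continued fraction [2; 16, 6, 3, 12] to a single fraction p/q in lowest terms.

7796/3781

Using pₖ = aₖpₖ₋₁ + pₖ₋₂ and qₖ = aₖqₖ₋₁ + qₖ₋₂:
  k=0: a=2, p=2, q=1
  k=1: a=16, p=33, q=16
  k=2: a=6, p=200, q=97
  k=3: a=3, p=633, q=307
  k=4: a=12, p=7796, q=3781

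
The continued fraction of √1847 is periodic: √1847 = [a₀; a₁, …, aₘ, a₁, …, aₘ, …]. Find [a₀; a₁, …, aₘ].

a₀ = ⌊√1847⌋ = 42.
With m₀=0, d₀=1 and mₖ₊₁ = dₖaₖ − mₖ, dₖ₊₁ = (n − mₖ₊₁²)/dₖ, aₖ₊₁ = ⌊(a₀+mₖ₊₁)/dₖ₊₁⌋:
  k=1: m=42, d=83, a=1
  k=2: m=41, d=2, a=41
  k=3: m=41, d=83, a=1
  k=4: m=42, d=1, a=84
d=1 and a=2a₀=84 at k=4, so the next step gives (m, d) = (42, 83) again — its k=1 value — and the period has length 4.

[42; 1, 41, 1, 84]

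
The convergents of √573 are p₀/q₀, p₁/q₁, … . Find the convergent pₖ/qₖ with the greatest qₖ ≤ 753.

17977/751

√573 = [23; 1, 14, 1, 46, …] (period length 4).
Convergents:
  p_0/q_0 = 23/1
  p_1/q_1 = 24/1
  p_2/q_2 = 359/15
  p_3/q_3 = 383/16
  p_4/q_4 = 17977/751
  p_5/q_5 = 18360/767
q_4 = 751 ≤ 753 < 767 = q_5, so the answer is 17977/751.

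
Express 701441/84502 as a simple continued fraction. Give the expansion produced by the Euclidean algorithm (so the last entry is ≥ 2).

[8; 3, 3, 11, 17, 3, 3, 4]

701441 = 8*84502 + 25425
84502 = 3*25425 + 8227
25425 = 3*8227 + 744
8227 = 11*744 + 43
744 = 17*43 + 13
43 = 3*13 + 4
13 = 3*4 + 1
4 = 4*1 + 0  (stop)
So 701441/84502 = [8; 3, 3, 11, 17, 3, 3, 4].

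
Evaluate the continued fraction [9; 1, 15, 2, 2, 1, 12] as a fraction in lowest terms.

14531/1462

Using pₖ = aₖpₖ₋₁ + pₖ₋₂ and qₖ = aₖqₖ₋₁ + qₖ₋₂:
  k=0: a=9, p=9, q=1
  k=1: a=1, p=10, q=1
  k=2: a=15, p=159, q=16
  k=3: a=2, p=328, q=33
  k=4: a=2, p=815, q=82
  k=5: a=1, p=1143, q=115
  k=6: a=12, p=14531, q=1462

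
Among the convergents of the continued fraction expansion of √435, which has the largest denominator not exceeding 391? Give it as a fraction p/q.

√435 = [20; 1, 5, 1, 40, …] (period length 4).
Convergents:
  p_0/q_0 = 20/1
  p_1/q_1 = 21/1
  p_2/q_2 = 125/6
  p_3/q_3 = 146/7
  p_4/q_4 = 5965/286
  p_5/q_5 = 6111/293
  p_6/q_6 = 36520/1751
q_5 = 293 ≤ 391 < 1751 = q_6, so the answer is 6111/293.

6111/293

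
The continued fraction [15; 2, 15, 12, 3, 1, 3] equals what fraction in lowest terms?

Using pₖ = aₖpₖ₋₁ + pₖ₋₂ and qₖ = aₖqₖ₋₁ + qₖ₋₂:
  k=0: a=15, p=15, q=1
  k=1: a=2, p=31, q=2
  k=2: a=15, p=480, q=31
  k=3: a=12, p=5791, q=374
  k=4: a=3, p=17853, q=1153
  k=5: a=1, p=23644, q=1527
  k=6: a=3, p=88785, q=5734

88785/5734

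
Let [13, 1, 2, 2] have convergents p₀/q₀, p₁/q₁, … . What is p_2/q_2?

Using pₖ = aₖpₖ₋₁ + pₖ₋₂, qₖ = aₖqₖ₋₁ + qₖ₋₂ (with p₋₁=1, p₋₂=0, q₋₁=0, q₋₂=1):
  k=0: a=13, p=13, q=1
  k=1: a=1, p=14, q=1
  k=2: a=2, p=41, q=3

41/3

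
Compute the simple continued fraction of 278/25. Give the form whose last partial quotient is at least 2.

278 = 11*25 + 3
25 = 8*3 + 1
3 = 3*1 + 0  (stop)
So 278/25 = [11; 8, 3].

[11; 8, 3]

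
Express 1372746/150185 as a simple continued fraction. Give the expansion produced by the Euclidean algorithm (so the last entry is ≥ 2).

1372746 = 9·150185 + 21081
150185 = 7·21081 + 2618
21081 = 8·2618 + 137
2618 = 19·137 + 15
137 = 9·15 + 2
15 = 7·2 + 1
2 = 2·1 + 0  (stop)
So 1372746/150185 = [9; 7, 8, 19, 9, 7, 2].

[9; 7, 8, 19, 9, 7, 2]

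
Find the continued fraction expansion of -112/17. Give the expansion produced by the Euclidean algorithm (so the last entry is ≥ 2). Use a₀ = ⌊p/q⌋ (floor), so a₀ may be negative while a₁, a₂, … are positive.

-112 = -7*17 + 7
17 = 2*7 + 3
7 = 2*3 + 1
3 = 3*1 + 0  (stop)
So -112/17 = [-7; 2, 2, 3].

[-7; 2, 2, 3]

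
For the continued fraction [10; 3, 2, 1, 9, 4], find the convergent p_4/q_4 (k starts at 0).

Using pₖ = aₖpₖ₋₁ + pₖ₋₂, qₖ = aₖqₖ₋₁ + qₖ₋₂ (with p₋₁=1, p₋₂=0, q₋₁=0, q₋₂=1):
  k=0: a=10, p=10, q=1
  k=1: a=3, p=31, q=3
  k=2: a=2, p=72, q=7
  k=3: a=1, p=103, q=10
  k=4: a=9, p=999, q=97

999/97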